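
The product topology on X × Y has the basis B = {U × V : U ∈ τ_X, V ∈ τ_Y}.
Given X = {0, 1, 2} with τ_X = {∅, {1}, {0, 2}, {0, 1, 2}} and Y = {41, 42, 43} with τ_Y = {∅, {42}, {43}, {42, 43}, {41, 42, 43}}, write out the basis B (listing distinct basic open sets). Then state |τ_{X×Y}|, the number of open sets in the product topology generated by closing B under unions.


Basis B = {∅ × ∅, {1} × {42}, {1} × {43}, {0, 2} × {42}, {0, 2} × {43}, {1} × {42, 43}, {0, 1, 2} × {42}, {0, 1, 2} × {43}, {1} × {41, 42, 43}, {0, 2} × {42, 43}, {0, 2} × {41, 42, 43}, {0, 1, 2} × {42, 43}, {0, 1, 2} × {41, 42, 43}}; |τ_{X×Y}| = 25.

Enumerate products U × V with U ∈ τ_X, V ∈ τ_Y (deduplicated):
  ∅ × ∅ = {} (∅)
  {1} × {42} = {(1,42)}
  {1} × {43} = {(1,43)}
  {0, 2} × {42} = {(0,42), (2,42)}
  {0, 2} × {43} = {(0,43), (2,43)}
  {1} × {42, 43} = {(1,42), (1,43)}
  {0, 1, 2} × {42} = {(0,42), (1,42), (2,42)}
  {0, 1, 2} × {43} = {(0,43), (1,43), (2,43)}
  {1} × {41, 42, 43} = {(1,41), (1,42), (1,43)}
  {0, 2} × {42, 43} = {(0,42), (0,43), (2,42), (2,43)}
  {0, 2} × {41, 42, 43} = {(0,41), (0,42), (0,43), (2,41), (2,42), (2,43)}
  {0, 1, 2} × {42, 43} = {(0,42), (0,43), (1,42), (1,43), (2,42), (2,43)}
  {0, 1, 2} × {41, 42, 43} = {(0,41), (0,42), (0,43), (1,41), (1,42), (1,43), (2,41), (2,42), (2,43)}
These 13 distinct sets form the basis B.
Close under arbitrary unions to get τ_{X×Y}; counting gives |τ_{X×Y}| = 25.


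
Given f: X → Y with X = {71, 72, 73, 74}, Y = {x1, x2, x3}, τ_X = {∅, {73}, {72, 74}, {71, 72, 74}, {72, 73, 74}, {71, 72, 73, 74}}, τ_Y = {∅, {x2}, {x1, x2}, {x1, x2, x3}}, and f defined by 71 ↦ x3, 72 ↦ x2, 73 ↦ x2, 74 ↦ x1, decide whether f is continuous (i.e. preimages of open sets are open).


f is NOT continuous.

Compute f^{-1}(U) for each U ∈ τ_Y:
  U = ∅: f^{-1}(U) = ∅ ∈ τ_X ✓.
  U = {x2}: f^{-1}(U) = {72, 73} ∉ τ_X ✗.
  U = {x1, x2}: f^{-1}(U) = {72, 73, 74} ∈ τ_X ✓.
  U = {x1, x2, x3}: f^{-1}(U) = {71, 72, 73, 74} ∈ τ_X ✓.
Found U = {x2} with f^{-1}(U) = {72, 73} not in τ_X. Therefore f is NOT continuous.


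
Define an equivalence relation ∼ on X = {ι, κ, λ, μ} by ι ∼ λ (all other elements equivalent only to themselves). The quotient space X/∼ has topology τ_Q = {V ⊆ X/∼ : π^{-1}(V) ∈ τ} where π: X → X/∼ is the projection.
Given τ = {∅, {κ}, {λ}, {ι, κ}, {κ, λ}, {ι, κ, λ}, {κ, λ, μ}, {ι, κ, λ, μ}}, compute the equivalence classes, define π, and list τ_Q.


X/∼ = {[ι=λ], [κ], [μ]}; |τ_Q| = 4.

Equivalence classes: [ι=λ], [κ], [μ].
Quotient map π: X → X/∼ sends ι ↦ [ι=λ], κ ↦ [κ], λ ↦ [ι=λ], μ ↦ [μ].
For each subset V ⊆ X/∼, compute π^{-1}(V) ⊆ X and check whether π^{-1}(V) ∈ τ. V is open in τ_Q iff π^{-1}(V) ∈ τ.
  V = {}: π^{-1}(V) = ∅ ∈ τ ✓.
  V = {[ι=λ]}: π^{-1}(V) = {ι, λ} ∉ τ ✗.
  V = {[κ]}: π^{-1}(V) = {κ} ∈ τ ✓.
  V = {[ι=λ], [κ]}: π^{-1}(V) = {ι, κ, λ} ∈ τ ✓.
  V = {[μ]}: π^{-1}(V) = {μ} ∉ τ ✗.
  V = {[ι=λ], [μ]}: π^{-1}(V) = {ι, λ, μ} ∉ τ ✗.
  V = {[κ], [μ]}: π^{-1}(V) = {κ, μ} ∉ τ ✗.
  V = {[ι=λ], [κ], [μ]}: π^{-1}(V) = {ι, κ, λ, μ} ∈ τ ✓.
Open sets in the quotient: τ_Q = {{}, {[κ]}, {[ι=λ], [κ]}, {[ι=λ], [κ], [μ]}} (4 elements).


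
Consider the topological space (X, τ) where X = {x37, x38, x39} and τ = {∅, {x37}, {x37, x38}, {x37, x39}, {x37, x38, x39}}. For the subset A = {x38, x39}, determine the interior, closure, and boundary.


int(A) = ∅, cl(A) = {x38, x39}, ∂A = {x38, x39}.

Closed sets in (X, τ) are complements of opens:
  closed(X, τ) = {∅, {x38}, {x39}, {x38, x39}, {x37, x38, x39}}.
int(A) = ⋃ {U ∈ τ : U ⊆ A}. Opens contained in A: ∅.
Taking the union of these: int(A) = ∅.
cl(A) = ⋂ {C closed : A ⊆ C}. Closed sets containing A: {x38, x39}, {x37, x38, x39}.
Intersecting these: cl(A) = {x38, x39}.
∂A = cl(A) ∖ int(A) = {x38, x39} ∖ ∅ = {x38, x39}.


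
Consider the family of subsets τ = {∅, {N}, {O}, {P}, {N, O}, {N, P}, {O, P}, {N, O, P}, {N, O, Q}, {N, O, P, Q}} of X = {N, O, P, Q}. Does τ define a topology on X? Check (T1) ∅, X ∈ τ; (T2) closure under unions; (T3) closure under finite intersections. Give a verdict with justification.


τ IS a topology on X.

Axiom (T1): ∅ ∈ τ? Yes; X ∈ τ? Yes.
Axiom (T2/T3): check pairwise unions and intersections of members of τ.
All pairwise intersections and unions checked — each lies in τ. Therefore τ satisfies (T1), (T2), (T3): it IS a topology on X.


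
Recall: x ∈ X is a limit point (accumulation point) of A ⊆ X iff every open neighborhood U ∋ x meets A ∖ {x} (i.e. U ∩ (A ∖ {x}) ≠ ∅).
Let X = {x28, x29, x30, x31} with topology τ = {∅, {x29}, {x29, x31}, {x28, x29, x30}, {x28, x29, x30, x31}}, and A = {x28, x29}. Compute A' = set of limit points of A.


A' = {x28, x30, x31}

For each x ∈ X, list the open sets U ∈ τ with x ∈ U, then check whether U ∩ (A ∖ {x}) ≠ ∅ for every such U.
  x = x28: opens ∋ x are {x28, x29, x30}, {x28, x29, x30, x31}; each meets A ∖ {x28}, so x IS a limit point.
  x = x29: open {x29} ∋ x has {x29} ∩ (A ∖ {x29}) = ∅, so x is NOT a limit point.
  x = x30: opens ∋ x are {x28, x29, x30}, {x28, x29, x30, x31}; each meets A ∖ {x30}, so x IS a limit point.
  x = x31: opens ∋ x are {x29, x31}, {x28, x29, x30, x31}; each meets A ∖ {x31}, so x IS a limit point.
Collecting: A' = {x28, x30, x31}.


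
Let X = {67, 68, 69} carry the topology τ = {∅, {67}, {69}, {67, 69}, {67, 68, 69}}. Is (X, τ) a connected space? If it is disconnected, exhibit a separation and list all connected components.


(X, τ) is connected.

Find clopen sets (U ∈ τ with X ∖ U ∈ τ):
  U = ∅, X ∖ U = {67, 68, 69} — both open, so U is clopen.
  U = {67, 68, 69}, X ∖ U = ∅ — both open, so U is clopen.
Only trivial clopens (∅ and X) exist, so (X, τ) is connected.
Compute connected components by grouping points that agree on all clopens:
  component: {67, 68, 69}


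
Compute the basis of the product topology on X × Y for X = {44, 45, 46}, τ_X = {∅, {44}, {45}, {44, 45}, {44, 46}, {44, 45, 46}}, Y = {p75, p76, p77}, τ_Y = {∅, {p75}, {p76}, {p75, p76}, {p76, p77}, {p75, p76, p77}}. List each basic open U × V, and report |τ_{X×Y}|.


Basis B = {∅ × ∅, {44} × {p75}, {44} × {p76}, {45} × {p75}, {45} × {p76}, {44} × {p75, p76}, {44, 45} × {p75}, {44, 46} × {p75}, {44} × {p76, p77}, {44, 45} × {p76}, {44, 46} × {p76}, {45} × {p75, p76}, {45} × {p76, p77}, {44} × {p75, p76, p77}, {44, 45, 46} × {p75}, {44, 45, 46} × {p76}, {45} × {p75, p76, p77}, {44, 45} × {p75, p76}, {44, 46} × {p75, p76}, {44, 45} × {p76, p77}, {44, 46} × {p76, p77}, {44, 45} × {p75, p76, p77}, {44, 46} × {p75, p76, p77}, {44, 45, 46} × {p75, p76}, {44, 45, 46} × {p76, p77}, {44, 45, 46} × {p75, p76, p77}}; |τ_{X×Y}| = 108.

Enumerate products U × V with U ∈ τ_X, V ∈ τ_Y (deduplicated):
  ∅ × ∅ = {} (∅)
  {44} × {p75} = {(44,p75)}
  {44} × {p76} = {(44,p76)}
  {45} × {p75} = {(45,p75)}
  {45} × {p76} = {(45,p76)}
  {44} × {p75, p76} = {(44,p75), (44,p76)}
  {44, 45} × {p75} = {(44,p75), (45,p75)}
  {44, 46} × {p75} = {(44,p75), (46,p75)}
  {44} × {p76, p77} = {(44,p76), (44,p77)}
  {44, 45} × {p76} = {(44,p76), (45,p76)}
  {44, 46} × {p76} = {(44,p76), (46,p76)}
  {45} × {p75, p76} = {(45,p75), (45,p76)}
  {45} × {p76, p77} = {(45,p76), (45,p77)}
  {44} × {p75, p76, p77} = {(44,p75), (44,p76), (44,p77)}
  {44, 45, 46} × {p75} = {(44,p75), (45,p75), (46,p75)}
  {44, 45, 46} × {p76} = {(44,p76), (45,p76), (46,p76)}
  {45} × {p75, p76, p77} = {(45,p75), (45,p76), (45,p77)}
  {44, 45} × {p75, p76} = {(44,p75), (44,p76), (45,p75), (45,p76)}
  {44, 46} × {p75, p76} = {(44,p75), (44,p76), (46,p75), (46,p76)}
  {44, 45} × {p76, p77} = {(44,p76), (44,p77), (45,p76), (45,p77)}
  {44, 46} × {p76, p77} = {(44,p76), (44,p77), (46,p76), (46,p77)}
  {44, 45} × {p75, p76, p77} = {(44,p75), (44,p76), (44,p77), (45,p75), (45,p76), (45,p77)}
  {44, 46} × {p75, p76, p77} = {(44,p75), (44,p76), (44,p77), (46,p75), (46,p76), (46,p77)}
  {44, 45, 46} × {p75, p76} = {(44,p75), (44,p76), (45,p75), (45,p76), (46,p75), (46,p76)}
  {44, 45, 46} × {p76, p77} = {(44,p76), (44,p77), (45,p76), (45,p77), (46,p76), (46,p77)}
  {44, 45, 46} × {p75, p76, p77} = {(44,p75), (44,p76), (44,p77), (45,p75), (45,p76), (45,p77), (46,p75), (46,p76), (46,p77)}
These 26 distinct sets form the basis B.
Close under arbitrary unions to get τ_{X×Y}; counting gives |τ_{X×Y}| = 108.


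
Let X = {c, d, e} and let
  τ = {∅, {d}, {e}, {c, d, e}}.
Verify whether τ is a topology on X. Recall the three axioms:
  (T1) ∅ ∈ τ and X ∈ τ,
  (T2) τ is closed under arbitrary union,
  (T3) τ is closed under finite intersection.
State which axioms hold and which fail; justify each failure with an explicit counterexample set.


τ is NOT a topology on X.

Axiom (T1): ∅ ∈ τ? Yes; X ∈ τ? Yes.
Axiom (T2/T3): check pairwise unions and intersections of members of τ.
Counterexample for (T2): {d} ∪ {e} = {d, e} ∉ τ. Therefore τ is NOT a topology.


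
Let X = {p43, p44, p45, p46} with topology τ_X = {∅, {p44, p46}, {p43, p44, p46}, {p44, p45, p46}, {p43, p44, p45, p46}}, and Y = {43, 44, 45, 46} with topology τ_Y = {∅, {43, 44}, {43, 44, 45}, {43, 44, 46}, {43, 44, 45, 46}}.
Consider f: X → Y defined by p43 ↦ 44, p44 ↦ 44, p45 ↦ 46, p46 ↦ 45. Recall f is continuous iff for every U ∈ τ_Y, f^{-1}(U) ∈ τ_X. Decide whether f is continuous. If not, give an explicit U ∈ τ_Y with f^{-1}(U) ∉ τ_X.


f is NOT continuous.

Compute f^{-1}(U) for each U ∈ τ_Y:
  U = ∅: f^{-1}(U) = ∅ ∈ τ_X ✓.
  U = {43, 44}: f^{-1}(U) = {p43, p44} ∉ τ_X ✗.
  U = {43, 44, 45}: f^{-1}(U) = {p43, p44, p46} ∈ τ_X ✓.
  U = {43, 44, 46}: f^{-1}(U) = {p43, p44, p45} ∉ τ_X ✗.
  U = {43, 44, 45, 46}: f^{-1}(U) = {p43, p44, p45, p46} ∈ τ_X ✓.
Found U = {43, 44} with f^{-1}(U) = {p43, p44} not in τ_X. Therefore f is NOT continuous.


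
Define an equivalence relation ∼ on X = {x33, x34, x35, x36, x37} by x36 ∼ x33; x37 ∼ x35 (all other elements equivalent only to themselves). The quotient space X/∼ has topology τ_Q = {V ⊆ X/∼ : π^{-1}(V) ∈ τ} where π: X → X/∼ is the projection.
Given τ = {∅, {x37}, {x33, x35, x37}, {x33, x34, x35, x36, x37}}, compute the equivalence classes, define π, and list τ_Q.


X/∼ = {[x33=x36], [x34], [x35=x37]}; |τ_Q| = 2.

Equivalence classes: [x33=x36], [x34], [x35=x37].
Quotient map π: X → X/∼ sends x33 ↦ [x33=x36], x34 ↦ [x34], x35 ↦ [x35=x37], x36 ↦ [x33=x36], x37 ↦ [x35=x37].
For each subset V ⊆ X/∼, compute π^{-1}(V) ⊆ X and check whether π^{-1}(V) ∈ τ. V is open in τ_Q iff π^{-1}(V) ∈ τ.
  V = {}: π^{-1}(V) = ∅ ∈ τ ✓.
  V = {[x33=x36]}: π^{-1}(V) = {x33, x36} ∉ τ ✗.
  V = {[x34]}: π^{-1}(V) = {x34} ∉ τ ✗.
  V = {[x33=x36], [x34]}: π^{-1}(V) = {x33, x34, x36} ∉ τ ✗.
  V = {[x35=x37]}: π^{-1}(V) = {x35, x37} ∉ τ ✗.
  V = {[x33=x36], [x35=x37]}: π^{-1}(V) = {x33, x35, x36, x37} ∉ τ ✗.
  V = {[x34], [x35=x37]}: π^{-1}(V) = {x34, x35, x37} ∉ τ ✗.
  V = {[x33=x36], [x34], [x35=x37]}: π^{-1}(V) = {x33, x34, x35, x36, x37} ∈ τ ✓.
Open sets in the quotient: τ_Q = {{}, {[x33=x36], [x34], [x35=x37]}} (2 elements).


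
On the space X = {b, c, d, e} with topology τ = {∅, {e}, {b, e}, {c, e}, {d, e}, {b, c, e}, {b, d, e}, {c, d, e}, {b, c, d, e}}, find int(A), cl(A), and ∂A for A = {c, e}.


int(A) = {c, e}, cl(A) = {b, c, d, e}, ∂A = {b, d}.

Closed sets in (X, τ) are complements of opens:
  closed(X, τ) = {∅, {b}, {c}, {d}, {b, c}, {b, d}, {c, d}, {b, c, d}, {b, c, d, e}}.
int(A) = ⋃ {U ∈ τ : U ⊆ A}. Opens contained in A: ∅, {e}, {c, e}.
Taking the union of these: int(A) = {c, e}.
cl(A) = ⋂ {C closed : A ⊆ C}. Closed sets containing A: {b, c, d, e}.
Intersecting these: cl(A) = {b, c, d, e}.
∂A = cl(A) ∖ int(A) = {b, c, d, e} ∖ {c, e} = {b, d}.


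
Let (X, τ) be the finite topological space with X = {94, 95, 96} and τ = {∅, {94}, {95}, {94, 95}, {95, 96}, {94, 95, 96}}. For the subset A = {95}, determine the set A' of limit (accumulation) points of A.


A' = {96}

For each x ∈ X, list the open sets U ∈ τ with x ∈ U, then check whether U ∩ (A ∖ {x}) ≠ ∅ for every such U.
  x = 94: open {94} ∋ x has {94} ∩ (A ∖ {94}) = ∅, so x is NOT a limit point.
  x = 95: open {95} ∋ x has {95} ∩ (A ∖ {95}) = ∅, so x is NOT a limit point.
  x = 96: opens ∋ x are {95, 96}, {94, 95, 96}; each meets A ∖ {96}, so x IS a limit point.
Collecting: A' = {96}.


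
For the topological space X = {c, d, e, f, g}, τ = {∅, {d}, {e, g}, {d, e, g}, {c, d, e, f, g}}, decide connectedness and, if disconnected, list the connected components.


(X, τ) is connected.

Find clopen sets (U ∈ τ with X ∖ U ∈ τ):
  U = ∅, X ∖ U = {c, d, e, f, g} — both open, so U is clopen.
  U = {c, d, e, f, g}, X ∖ U = ∅ — both open, so U is clopen.
Only trivial clopens (∅ and X) exist, so (X, τ) is connected.
Compute connected components by grouping points that agree on all clopens:
  component: {c, d, e, f, g}


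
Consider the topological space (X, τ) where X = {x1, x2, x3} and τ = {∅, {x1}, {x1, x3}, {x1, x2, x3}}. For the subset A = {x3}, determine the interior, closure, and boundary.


int(A) = ∅, cl(A) = {x2, x3}, ∂A = {x2, x3}.

Closed sets in (X, τ) are complements of opens:
  closed(X, τ) = {∅, {x2}, {x2, x3}, {x1, x2, x3}}.
int(A) = ⋃ {U ∈ τ : U ⊆ A}. Opens contained in A: ∅.
Taking the union of these: int(A) = ∅.
cl(A) = ⋂ {C closed : A ⊆ C}. Closed sets containing A: {x2, x3}, {x1, x2, x3}.
Intersecting these: cl(A) = {x2, x3}.
∂A = cl(A) ∖ int(A) = {x2, x3} ∖ ∅ = {x2, x3}.


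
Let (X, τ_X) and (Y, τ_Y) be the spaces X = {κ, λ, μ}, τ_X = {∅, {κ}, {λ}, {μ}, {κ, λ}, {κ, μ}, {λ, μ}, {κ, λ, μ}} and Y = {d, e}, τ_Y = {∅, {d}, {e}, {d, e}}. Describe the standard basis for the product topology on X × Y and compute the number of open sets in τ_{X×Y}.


Basis B = {∅ × ∅, {κ} × {d}, {κ} × {e}, {λ} × {d}, {λ} × {e}, {μ} × {d}, {μ} × {e}, {κ} × {d, e}, {κ, λ} × {d}, {κ, μ} × {d}, {κ, λ} × {e}, {κ, μ} × {e}, {λ} × {d, e}, {λ, μ} × {d}, {λ, μ} × {e}, {μ} × {d, e}, {κ, λ, μ} × {d}, {κ, λ, μ} × {e}, {κ, λ} × {d, e}, {κ, μ} × {d, e}, {λ, μ} × {d, e}, {κ, λ, μ} × {d, e}}; |τ_{X×Y}| = 64.

Enumerate products U × V with U ∈ τ_X, V ∈ τ_Y (deduplicated):
  ∅ × ∅ = {} (∅)
  {κ} × {d} = {(κ,d)}
  {κ} × {e} = {(κ,e)}
  {λ} × {d} = {(λ,d)}
  {λ} × {e} = {(λ,e)}
  {μ} × {d} = {(μ,d)}
  {μ} × {e} = {(μ,e)}
  {κ} × {d, e} = {(κ,d), (κ,e)}
  {κ, λ} × {d} = {(κ,d), (λ,d)}
  {κ, μ} × {d} = {(κ,d), (μ,d)}
  {κ, λ} × {e} = {(κ,e), (λ,e)}
  {κ, μ} × {e} = {(κ,e), (μ,e)}
  {λ} × {d, e} = {(λ,d), (λ,e)}
  {λ, μ} × {d} = {(λ,d), (μ,d)}
  {λ, μ} × {e} = {(λ,e), (μ,e)}
  {μ} × {d, e} = {(μ,d), (μ,e)}
  {κ, λ, μ} × {d} = {(κ,d), (λ,d), (μ,d)}
  {κ, λ, μ} × {e} = {(κ,e), (λ,e), (μ,e)}
  {κ, λ} × {d, e} = {(κ,d), (κ,e), (λ,d), (λ,e)}
  {κ, μ} × {d, e} = {(κ,d), (κ,e), (μ,d), (μ,e)}
  {λ, μ} × {d, e} = {(λ,d), (λ,e), (μ,d), (μ,e)}
  {κ, λ, μ} × {d, e} = {(κ,d), (κ,e), (λ,d), (λ,e), (μ,d), (μ,e)}
These 22 distinct sets form the basis B.
Close under arbitrary unions to get τ_{X×Y}; counting gives |τ_{X×Y}| = 64.


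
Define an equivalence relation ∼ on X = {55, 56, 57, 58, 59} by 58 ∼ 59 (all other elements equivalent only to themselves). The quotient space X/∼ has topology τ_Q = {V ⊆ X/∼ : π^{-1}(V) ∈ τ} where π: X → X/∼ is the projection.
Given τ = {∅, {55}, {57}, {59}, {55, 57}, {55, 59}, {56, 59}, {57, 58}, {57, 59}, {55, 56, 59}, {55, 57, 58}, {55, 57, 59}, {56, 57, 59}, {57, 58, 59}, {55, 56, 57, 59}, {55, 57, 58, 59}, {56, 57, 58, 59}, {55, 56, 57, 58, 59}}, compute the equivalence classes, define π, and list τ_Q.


X/∼ = {[55], [56], [57], [58=59]}; |τ_Q| = 8.

Equivalence classes: [55], [56], [57], [58=59].
Quotient map π: X → X/∼ sends 55 ↦ [55], 56 ↦ [56], 57 ↦ [57], 58 ↦ [58=59], 59 ↦ [58=59].
For each subset V ⊆ X/∼, compute π^{-1}(V) ⊆ X and check whether π^{-1}(V) ∈ τ. V is open in τ_Q iff π^{-1}(V) ∈ τ.
  V = {}: π^{-1}(V) = ∅ ∈ τ ✓.
  V = {[55]}: π^{-1}(V) = {55} ∈ τ ✓.
  V = {[56]}: π^{-1}(V) = {56} ∉ τ ✗.
  V = {[55], [56]}: π^{-1}(V) = {55, 56} ∉ τ ✗.
  V = {[57]}: π^{-1}(V) = {57} ∈ τ ✓.
  V = {[55], [57]}: π^{-1}(V) = {55, 57} ∈ τ ✓.
  V = {[56], [57]}: π^{-1}(V) = {56, 57} ∉ τ ✗.
  V = {[55], [56], [57]}: π^{-1}(V) = {55, 56, 57} ∉ τ ✗.
  V = {[58=59]}: π^{-1}(V) = {58, 59} ∉ τ ✗.
  V = {[55], [58=59]}: π^{-1}(V) = {55, 58, 59} ∉ τ ✗.
  V = {[56], [58=59]}: π^{-1}(V) = {56, 58, 59} ∉ τ ✗.
  V = {[55], [56], [58=59]}: π^{-1}(V) = {55, 56, 58, 59} ∉ τ ✗.
  V = {[57], [58=59]}: π^{-1}(V) = {57, 58, 59} ∈ τ ✓.
  V = {[55], [57], [58=59]}: π^{-1}(V) = {55, 57, 58, 59} ∈ τ ✓.
  V = {[56], [57], [58=59]}: π^{-1}(V) = {56, 57, 58, 59} ∈ τ ✓.
  V = {[55], [56], [57], [58=59]}: π^{-1}(V) = {55, 56, 57, 58, 59} ∈ τ ✓.
Open sets in the quotient: τ_Q = {{}, {[55]}, {[57]}, {[55], [57]}, {[57], [58=59]}, {[55], [57], [58=59]}, {[56], [57], [58=59]}, {[55], [56], [57], [58=59]}} (8 elements).


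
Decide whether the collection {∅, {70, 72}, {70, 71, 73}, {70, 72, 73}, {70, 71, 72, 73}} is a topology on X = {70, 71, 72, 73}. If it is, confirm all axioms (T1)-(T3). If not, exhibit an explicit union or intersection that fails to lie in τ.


τ is NOT a topology on X.

Axiom (T1): ∅ ∈ τ? Yes; X ∈ τ? Yes.
Axiom (T2/T3): check pairwise unions and intersections of members of τ.
Counterexample for (T3): {70, 72} ∩ {70, 71, 73} = {70} ∉ τ. Therefore τ is NOT a topology.


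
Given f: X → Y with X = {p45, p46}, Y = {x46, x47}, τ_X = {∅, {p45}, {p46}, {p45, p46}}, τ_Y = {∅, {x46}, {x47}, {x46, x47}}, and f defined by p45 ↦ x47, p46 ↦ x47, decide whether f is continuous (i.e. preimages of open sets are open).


f IS continuous.

Compute f^{-1}(U) for each U ∈ τ_Y:
  U = ∅: f^{-1}(U) = ∅ ∈ τ_X ✓.
  U = {x46}: f^{-1}(U) = ∅ ∈ τ_X ✓.
  U = {x47}: f^{-1}(U) = {p45, p46} ∈ τ_X ✓.
  U = {x46, x47}: f^{-1}(U) = {p45, p46} ∈ τ_X ✓.
Every preimage lies in τ_X, so f IS continuous.


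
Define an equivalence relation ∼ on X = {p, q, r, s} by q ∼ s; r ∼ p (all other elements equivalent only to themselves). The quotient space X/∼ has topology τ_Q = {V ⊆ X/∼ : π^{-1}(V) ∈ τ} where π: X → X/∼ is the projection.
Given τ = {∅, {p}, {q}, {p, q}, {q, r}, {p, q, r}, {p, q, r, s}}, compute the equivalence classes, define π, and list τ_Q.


X/∼ = {[p=r], [q=s]}; |τ_Q| = 2.

Equivalence classes: [p=r], [q=s].
Quotient map π: X → X/∼ sends p ↦ [p=r], q ↦ [q=s], r ↦ [p=r], s ↦ [q=s].
For each subset V ⊆ X/∼, compute π^{-1}(V) ⊆ X and check whether π^{-1}(V) ∈ τ. V is open in τ_Q iff π^{-1}(V) ∈ τ.
  V = {}: π^{-1}(V) = ∅ ∈ τ ✓.
  V = {[p=r]}: π^{-1}(V) = {p, r} ∉ τ ✗.
  V = {[q=s]}: π^{-1}(V) = {q, s} ∉ τ ✗.
  V = {[p=r], [q=s]}: π^{-1}(V) = {p, q, r, s} ∈ τ ✓.
Open sets in the quotient: τ_Q = {{}, {[p=r], [q=s]}} (2 elements).


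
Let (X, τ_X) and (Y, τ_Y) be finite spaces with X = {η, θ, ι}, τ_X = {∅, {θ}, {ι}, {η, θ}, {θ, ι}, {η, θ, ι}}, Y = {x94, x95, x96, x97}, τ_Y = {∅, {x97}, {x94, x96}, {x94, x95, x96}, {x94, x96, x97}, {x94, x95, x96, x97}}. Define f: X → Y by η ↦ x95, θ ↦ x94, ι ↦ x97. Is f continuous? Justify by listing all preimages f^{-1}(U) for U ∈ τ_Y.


f IS continuous.

Compute f^{-1}(U) for each U ∈ τ_Y:
  U = ∅: f^{-1}(U) = ∅ ∈ τ_X ✓.
  U = {x97}: f^{-1}(U) = {ι} ∈ τ_X ✓.
  U = {x94, x96}: f^{-1}(U) = {θ} ∈ τ_X ✓.
  U = {x94, x95, x96}: f^{-1}(U) = {η, θ} ∈ τ_X ✓.
  U = {x94, x96, x97}: f^{-1}(U) = {θ, ι} ∈ τ_X ✓.
  U = {x94, x95, x96, x97}: f^{-1}(U) = {η, θ, ι} ∈ τ_X ✓.
Every preimage lies in τ_X, so f IS continuous.


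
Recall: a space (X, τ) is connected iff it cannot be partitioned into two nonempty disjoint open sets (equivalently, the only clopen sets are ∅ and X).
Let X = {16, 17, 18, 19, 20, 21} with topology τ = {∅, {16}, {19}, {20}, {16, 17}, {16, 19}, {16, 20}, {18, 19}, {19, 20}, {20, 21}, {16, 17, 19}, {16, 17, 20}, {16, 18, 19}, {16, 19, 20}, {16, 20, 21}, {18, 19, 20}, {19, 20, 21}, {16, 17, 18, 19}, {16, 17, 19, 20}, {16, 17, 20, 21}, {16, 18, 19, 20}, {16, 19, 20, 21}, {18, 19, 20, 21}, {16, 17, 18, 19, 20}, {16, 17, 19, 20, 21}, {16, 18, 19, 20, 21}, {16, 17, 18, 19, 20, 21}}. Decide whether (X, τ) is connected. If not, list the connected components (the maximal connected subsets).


(X, τ) is disconnected; components = [{16, 17}, {18, 19}, {20, 21}].

Find clopen sets (U ∈ τ with X ∖ U ∈ τ):
  U = ∅, X ∖ U = {16, 17, 18, 19, 20, 21} — both open, so U is clopen.
  U = {16, 17}, X ∖ U = {18, 19, 20, 21} — both open, so U is clopen.
  U = {18, 19}, X ∖ U = {16, 17, 20, 21} — both open, so U is clopen.
  U = {20, 21}, X ∖ U = {16, 17, 18, 19} — both open, so U is clopen.
  U = {16, 17, 18, 19}, X ∖ U = {20, 21} — both open, so U is clopen.
  U = {16, 17, 20, 21}, X ∖ U = {18, 19} — both open, so U is clopen.
  U = {18, 19, 20, 21}, X ∖ U = {16, 17} — both open, so U is clopen.
  U = {16, 17, 18, 19, 20, 21}, X ∖ U = ∅ — both open, so U is clopen.
Nontrivial clopen(s) exist: e.g. {18, 19, 20, 21}. So (X, τ) is disconnected.
Compute connected components by grouping points that agree on all clopens:
  component: {16, 17}
  component: {18, 19}
  component: {20, 21}


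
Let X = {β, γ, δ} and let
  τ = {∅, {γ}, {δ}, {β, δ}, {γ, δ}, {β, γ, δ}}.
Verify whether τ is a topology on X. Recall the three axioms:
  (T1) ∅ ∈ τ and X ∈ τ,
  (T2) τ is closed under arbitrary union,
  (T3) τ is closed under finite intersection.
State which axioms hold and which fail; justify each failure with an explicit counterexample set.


τ IS a topology on X.

Axiom (T1): ∅ ∈ τ? Yes; X ∈ τ? Yes.
Axiom (T2/T3): check pairwise unions and intersections of members of τ.
All pairwise intersections and unions checked — each lies in τ. Therefore τ satisfies (T1), (T2), (T3): it IS a topology on X.


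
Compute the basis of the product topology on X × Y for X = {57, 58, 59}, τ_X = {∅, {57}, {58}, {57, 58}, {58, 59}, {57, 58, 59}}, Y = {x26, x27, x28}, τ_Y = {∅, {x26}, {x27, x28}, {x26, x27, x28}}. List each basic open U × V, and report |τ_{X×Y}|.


Basis B = {∅ × ∅, {57} × {x26}, {58} × {x26}, {57, 58} × {x26}, {57} × {x27, x28}, {58, 59} × {x26}, {58} × {x27, x28}, {57} × {x26, x27, x28}, {57, 58, 59} × {x26}, {58} × {x26, x27, x28}, {57, 58} × {x27, x28}, {58, 59} × {x27, x28}, {57, 58} × {x26, x27, x28}, {57, 58, 59} × {x27, x28}, {58, 59} × {x26, x27, x28}, {57, 58, 59} × {x26, x27, x28}}; |τ_{X×Y}| = 36.

Enumerate products U × V with U ∈ τ_X, V ∈ τ_Y (deduplicated):
  ∅ × ∅ = {} (∅)
  {57} × {x26} = {(57,x26)}
  {58} × {x26} = {(58,x26)}
  {57, 58} × {x26} = {(57,x26), (58,x26)}
  {57} × {x27, x28} = {(57,x27), (57,x28)}
  {58, 59} × {x26} = {(58,x26), (59,x26)}
  {58} × {x27, x28} = {(58,x27), (58,x28)}
  {57} × {x26, x27, x28} = {(57,x26), (57,x27), (57,x28)}
  {57, 58, 59} × {x26} = {(57,x26), (58,x26), (59,x26)}
  {58} × {x26, x27, x28} = {(58,x26), (58,x27), (58,x28)}
  {57, 58} × {x27, x28} = {(57,x27), (57,x28), (58,x27), (58,x28)}
  {58, 59} × {x27, x28} = {(58,x27), (58,x28), (59,x27), (59,x28)}
  {57, 58} × {x26, x27, x28} = {(57,x26), (57,x27), (57,x28), (58,x26), (58,x27), (58,x28)}
  {57, 58, 59} × {x27, x28} = {(57,x27), (57,x28), (58,x27), (58,x28), (59,x27), (59,x28)}
  {58, 59} × {x26, x27, x28} = {(58,x26), (58,x27), (58,x28), (59,x26), (59,x27), (59,x28)}
  {57, 58, 59} × {x26, x27, x28} = {(57,x26), (57,x27), (57,x28), (58,x26), (58,x27), (58,x28), (59,x26), (59,x27), (59,x28)}
These 16 distinct sets form the basis B.
Close under arbitrary unions to get τ_{X×Y}; counting gives |τ_{X×Y}| = 36.


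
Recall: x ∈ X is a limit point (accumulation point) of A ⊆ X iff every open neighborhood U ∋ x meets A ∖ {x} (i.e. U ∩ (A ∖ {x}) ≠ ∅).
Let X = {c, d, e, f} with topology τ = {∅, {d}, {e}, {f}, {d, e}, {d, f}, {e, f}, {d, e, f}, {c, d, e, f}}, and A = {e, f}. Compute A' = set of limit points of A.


A' = {c}

For each x ∈ X, list the open sets U ∈ τ with x ∈ U, then check whether U ∩ (A ∖ {x}) ≠ ∅ for every such U.
  x = c: opens ∋ x are {c, d, e, f}; each meets A ∖ {c}, so x IS a limit point.
  x = d: open {d} ∋ x has {d} ∩ (A ∖ {d}) = ∅, so x is NOT a limit point.
  x = e: open {e} ∋ x has {e} ∩ (A ∖ {e}) = ∅, so x is NOT a limit point.
  x = f: open {f} ∋ x has {f} ∩ (A ∖ {f}) = ∅, so x is NOT a limit point.
Collecting: A' = {c}.


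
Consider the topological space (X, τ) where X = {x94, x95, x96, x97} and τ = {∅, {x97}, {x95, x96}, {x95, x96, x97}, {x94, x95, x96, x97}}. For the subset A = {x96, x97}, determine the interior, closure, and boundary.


int(A) = {x97}, cl(A) = {x94, x95, x96, x97}, ∂A = {x94, x95, x96}.

Closed sets in (X, τ) are complements of opens:
  closed(X, τ) = {∅, {x94}, {x94, x97}, {x94, x95, x96}, {x94, x95, x96, x97}}.
int(A) = ⋃ {U ∈ τ : U ⊆ A}. Opens contained in A: ∅, {x97}.
Taking the union of these: int(A) = {x97}.
cl(A) = ⋂ {C closed : A ⊆ C}. Closed sets containing A: {x94, x95, x96, x97}.
Intersecting these: cl(A) = {x94, x95, x96, x97}.
∂A = cl(A) ∖ int(A) = {x94, x95, x96, x97} ∖ {x97} = {x94, x95, x96}.


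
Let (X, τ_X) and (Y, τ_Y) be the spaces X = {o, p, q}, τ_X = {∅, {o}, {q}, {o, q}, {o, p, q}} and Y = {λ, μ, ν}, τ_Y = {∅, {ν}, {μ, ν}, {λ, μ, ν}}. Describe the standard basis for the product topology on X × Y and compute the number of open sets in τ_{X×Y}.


Basis B = {∅ × ∅, {o} × {ν}, {q} × {ν}, {o} × {μ, ν}, {o, q} × {ν}, {q} × {μ, ν}, {o} × {λ, μ, ν}, {o, p, q} × {ν}, {q} × {λ, μ, ν}, {o, q} × {μ, ν}, {o, q} × {λ, μ, ν}, {o, p, q} × {μ, ν}, {o, p, q} × {λ, μ, ν}}; |τ_{X×Y}| = 30.

Enumerate products U × V with U ∈ τ_X, V ∈ τ_Y (deduplicated):
  ∅ × ∅ = {} (∅)
  {o} × {ν} = {(o,ν)}
  {q} × {ν} = {(q,ν)}
  {o} × {μ, ν} = {(o,μ), (o,ν)}
  {o, q} × {ν} = {(o,ν), (q,ν)}
  {q} × {μ, ν} = {(q,μ), (q,ν)}
  {o} × {λ, μ, ν} = {(o,λ), (o,μ), (o,ν)}
  {o, p, q} × {ν} = {(o,ν), (p,ν), (q,ν)}
  {q} × {λ, μ, ν} = {(q,λ), (q,μ), (q,ν)}
  {o, q} × {μ, ν} = {(o,μ), (o,ν), (q,μ), (q,ν)}
  {o, q} × {λ, μ, ν} = {(o,λ), (o,μ), (o,ν), (q,λ), (q,μ), (q,ν)}
  {o, p, q} × {μ, ν} = {(o,μ), (o,ν), (p,μ), (p,ν), (q,μ), (q,ν)}
  {o, p, q} × {λ, μ, ν} = {(o,λ), (o,μ), (o,ν), (p,λ), (p,μ), (p,ν), (q,λ), (q,μ), (q,ν)}
These 13 distinct sets form the basis B.
Close under arbitrary unions to get τ_{X×Y}; counting gives |τ_{X×Y}| = 30.


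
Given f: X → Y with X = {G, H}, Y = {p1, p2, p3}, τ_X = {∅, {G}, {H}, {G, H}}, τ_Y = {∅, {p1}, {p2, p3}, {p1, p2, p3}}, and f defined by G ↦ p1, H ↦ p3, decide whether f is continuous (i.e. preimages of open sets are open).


f IS continuous.

Compute f^{-1}(U) for each U ∈ τ_Y:
  U = ∅: f^{-1}(U) = ∅ ∈ τ_X ✓.
  U = {p1}: f^{-1}(U) = {G} ∈ τ_X ✓.
  U = {p2, p3}: f^{-1}(U) = {H} ∈ τ_X ✓.
  U = {p1, p2, p3}: f^{-1}(U) = {G, H} ∈ τ_X ✓.
Every preimage lies in τ_X, so f IS continuous.


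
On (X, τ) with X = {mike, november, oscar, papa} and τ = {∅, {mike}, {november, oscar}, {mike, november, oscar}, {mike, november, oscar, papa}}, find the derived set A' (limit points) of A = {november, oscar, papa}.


A' = {november, oscar, papa}

For each x ∈ X, list the open sets U ∈ τ with x ∈ U, then check whether U ∩ (A ∖ {x}) ≠ ∅ for every such U.
  x = mike: open {mike} ∋ x has {mike} ∩ (A ∖ {mike}) = ∅, so x is NOT a limit point.
  x = november: opens ∋ x are {november, oscar}, {mike, november, oscar}, {mike, november, oscar, papa}; each meets A ∖ {november}, so x IS a limit point.
  x = oscar: opens ∋ x are {november, oscar}, {mike, november, oscar}, {mike, november, oscar, papa}; each meets A ∖ {oscar}, so x IS a limit point.
  x = papa: opens ∋ x are {mike, november, oscar, papa}; each meets A ∖ {papa}, so x IS a limit point.
Collecting: A' = {november, oscar, papa}.


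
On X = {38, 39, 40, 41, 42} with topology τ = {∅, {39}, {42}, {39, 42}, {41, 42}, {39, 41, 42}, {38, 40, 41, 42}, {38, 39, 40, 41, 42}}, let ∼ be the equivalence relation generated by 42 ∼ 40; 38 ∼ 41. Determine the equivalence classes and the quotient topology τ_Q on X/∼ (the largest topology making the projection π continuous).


X/∼ = {[38=41], [39], [40=42]}; |τ_Q| = 4.

Equivalence classes: [38=41], [39], [40=42].
Quotient map π: X → X/∼ sends 38 ↦ [38=41], 39 ↦ [39], 40 ↦ [40=42], 41 ↦ [38=41], 42 ↦ [40=42].
For each subset V ⊆ X/∼, compute π^{-1}(V) ⊆ X and check whether π^{-1}(V) ∈ τ. V is open in τ_Q iff π^{-1}(V) ∈ τ.
  V = {}: π^{-1}(V) = ∅ ∈ τ ✓.
  V = {[38=41]}: π^{-1}(V) = {38, 41} ∉ τ ✗.
  V = {[39]}: π^{-1}(V) = {39} ∈ τ ✓.
  V = {[38=41], [39]}: π^{-1}(V) = {38, 39, 41} ∉ τ ✗.
  V = {[40=42]}: π^{-1}(V) = {40, 42} ∉ τ ✗.
  V = {[38=41], [40=42]}: π^{-1}(V) = {38, 40, 41, 42} ∈ τ ✓.
  V = {[39], [40=42]}: π^{-1}(V) = {39, 40, 42} ∉ τ ✗.
  V = {[38=41], [39], [40=42]}: π^{-1}(V) = {38, 39, 40, 41, 42} ∈ τ ✓.
Open sets in the quotient: τ_Q = {{}, {[39]}, {[38=41], [40=42]}, {[38=41], [39], [40=42]}} (4 elements).


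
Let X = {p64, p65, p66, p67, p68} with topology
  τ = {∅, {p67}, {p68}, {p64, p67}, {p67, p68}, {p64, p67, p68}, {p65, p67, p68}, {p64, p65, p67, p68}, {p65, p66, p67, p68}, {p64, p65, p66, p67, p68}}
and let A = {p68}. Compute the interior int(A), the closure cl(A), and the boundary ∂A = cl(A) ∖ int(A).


int(A) = {p68}, cl(A) = {p65, p66, p68}, ∂A = {p65, p66}.

Closed sets in (X, τ) are complements of opens:
  closed(X, τ) = {∅, {p64}, {p66}, {p64, p66}, {p65, p66}, {p64, p65, p66}, {p65, p66, p68}, {p64, p65, p66, p67}, {p64, p65, p66, p68}, {p64, p65, p66, p67, p68}}.
int(A) = ⋃ {U ∈ τ : U ⊆ A}. Opens contained in A: ∅, {p68}.
Taking the union of these: int(A) = {p68}.
cl(A) = ⋂ {C closed : A ⊆ C}. Closed sets containing A: {p65, p66, p68}, {p64, p65, p66, p68}, {p64, p65, p66, p67, p68}.
Intersecting these: cl(A) = {p65, p66, p68}.
∂A = cl(A) ∖ int(A) = {p65, p66, p68} ∖ {p68} = {p65, p66}.


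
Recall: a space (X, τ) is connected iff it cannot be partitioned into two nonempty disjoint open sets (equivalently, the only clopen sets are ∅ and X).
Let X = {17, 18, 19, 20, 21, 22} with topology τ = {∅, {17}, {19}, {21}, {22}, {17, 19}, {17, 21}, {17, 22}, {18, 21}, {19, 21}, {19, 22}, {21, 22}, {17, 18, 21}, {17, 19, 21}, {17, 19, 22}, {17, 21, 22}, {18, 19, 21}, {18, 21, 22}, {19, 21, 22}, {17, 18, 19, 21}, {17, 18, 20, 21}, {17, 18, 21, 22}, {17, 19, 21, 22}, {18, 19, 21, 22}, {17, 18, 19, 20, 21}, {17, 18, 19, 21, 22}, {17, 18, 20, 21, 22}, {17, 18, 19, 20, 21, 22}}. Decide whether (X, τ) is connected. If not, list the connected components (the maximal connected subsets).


(X, τ) is disconnected; components = [{19}, {22}, {17, 18, 20, 21}].

Find clopen sets (U ∈ τ with X ∖ U ∈ τ):
  U = ∅, X ∖ U = {17, 18, 19, 20, 21, 22} — both open, so U is clopen.
  U = {19}, X ∖ U = {17, 18, 20, 21, 22} — both open, so U is clopen.
  U = {22}, X ∖ U = {17, 18, 19, 20, 21} — both open, so U is clopen.
  U = {19, 22}, X ∖ U = {17, 18, 20, 21} — both open, so U is clopen.
  U = {17, 18, 20, 21}, X ∖ U = {19, 22} — both open, so U is clopen.
  U = {17, 18, 19, 20, 21}, X ∖ U = {22} — both open, so U is clopen.
  U = {17, 18, 20, 21, 22}, X ∖ U = {19} — both open, so U is clopen.
  U = {17, 18, 19, 20, 21, 22}, X ∖ U = ∅ — both open, so U is clopen.
Nontrivial clopen(s) exist: e.g. {17, 18, 19, 20, 21}. So (X, τ) is disconnected.
Compute connected components by grouping points that agree on all clopens:
  component: {19}
  component: {22}
  component: {17, 18, 20, 21}


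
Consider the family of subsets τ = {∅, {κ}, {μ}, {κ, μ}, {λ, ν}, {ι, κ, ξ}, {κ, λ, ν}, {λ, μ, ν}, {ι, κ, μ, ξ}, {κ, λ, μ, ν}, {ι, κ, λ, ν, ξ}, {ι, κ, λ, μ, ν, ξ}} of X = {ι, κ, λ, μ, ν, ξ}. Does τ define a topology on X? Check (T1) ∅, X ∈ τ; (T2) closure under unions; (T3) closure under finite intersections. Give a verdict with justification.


τ IS a topology on X.

Axiom (T1): ∅ ∈ τ? Yes; X ∈ τ? Yes.
Axiom (T2/T3): check pairwise unions and intersections of members of τ.
All pairwise intersections and unions checked — each lies in τ. Therefore τ satisfies (T1), (T2), (T3): it IS a topology on X.


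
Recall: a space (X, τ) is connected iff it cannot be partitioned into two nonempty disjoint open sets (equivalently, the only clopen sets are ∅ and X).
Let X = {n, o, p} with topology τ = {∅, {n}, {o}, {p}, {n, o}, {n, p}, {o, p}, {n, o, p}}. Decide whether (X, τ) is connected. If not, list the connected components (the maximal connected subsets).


(X, τ) is disconnected; components = [{n}, {o}, {p}].

Find clopen sets (U ∈ τ with X ∖ U ∈ τ):
  U = ∅, X ∖ U = {n, o, p} — both open, so U is clopen.
  U = {n}, X ∖ U = {o, p} — both open, so U is clopen.
  U = {o}, X ∖ U = {n, p} — both open, so U is clopen.
  U = {p}, X ∖ U = {n, o} — both open, so U is clopen.
  U = {n, o}, X ∖ U = {p} — both open, so U is clopen.
  U = {n, p}, X ∖ U = {o} — both open, so U is clopen.
  U = {o, p}, X ∖ U = {n} — both open, so U is clopen.
  U = {n, o, p}, X ∖ U = ∅ — both open, so U is clopen.
Nontrivial clopen(s) exist: e.g. {n}. So (X, τ) is disconnected.
Compute connected components by grouping points that agree on all clopens:
  component: {n}
  component: {o}
  component: {p}


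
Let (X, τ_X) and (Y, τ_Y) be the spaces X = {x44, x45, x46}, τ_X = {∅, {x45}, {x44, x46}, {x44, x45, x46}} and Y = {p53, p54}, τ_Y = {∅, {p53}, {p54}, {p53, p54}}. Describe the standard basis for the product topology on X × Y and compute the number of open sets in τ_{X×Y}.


Basis B = {∅ × ∅, {x45} × {p53}, {x45} × {p54}, {x44, x46} × {p53}, {x44, x46} × {p54}, {x45} × {p53, p54}, {x44, x45, x46} × {p53}, {x44, x45, x46} × {p54}, {x44, x46} × {p53, p54}, {x44, x45, x46} × {p53, p54}}; |τ_{X×Y}| = 16.

Enumerate products U × V with U ∈ τ_X, V ∈ τ_Y (deduplicated):
  ∅ × ∅ = {} (∅)
  {x45} × {p53} = {(x45,p53)}
  {x45} × {p54} = {(x45,p54)}
  {x44, x46} × {p53} = {(x44,p53), (x46,p53)}
  {x44, x46} × {p54} = {(x44,p54), (x46,p54)}
  {x45} × {p53, p54} = {(x45,p53), (x45,p54)}
  {x44, x45, x46} × {p53} = {(x44,p53), (x45,p53), (x46,p53)}
  {x44, x45, x46} × {p54} = {(x44,p54), (x45,p54), (x46,p54)}
  {x44, x46} × {p53, p54} = {(x44,p53), (x44,p54), (x46,p53), (x46,p54)}
  {x44, x45, x46} × {p53, p54} = {(x44,p53), (x44,p54), (x45,p53), (x45,p54), (x46,p53), (x46,p54)}
These 10 distinct sets form the basis B.
Close under arbitrary unions to get τ_{X×Y}; counting gives |τ_{X×Y}| = 16.


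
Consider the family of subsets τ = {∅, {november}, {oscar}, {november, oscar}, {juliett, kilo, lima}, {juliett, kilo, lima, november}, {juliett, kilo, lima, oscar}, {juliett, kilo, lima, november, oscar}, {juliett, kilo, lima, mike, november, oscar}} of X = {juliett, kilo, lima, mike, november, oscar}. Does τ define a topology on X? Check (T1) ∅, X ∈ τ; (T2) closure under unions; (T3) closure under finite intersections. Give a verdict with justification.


τ IS a topology on X.

Axiom (T1): ∅ ∈ τ? Yes; X ∈ τ? Yes.
Axiom (T2/T3): check pairwise unions and intersections of members of τ.
All pairwise intersections and unions checked — each lies in τ. Therefore τ satisfies (T1), (T2), (T3): it IS a topology on X.


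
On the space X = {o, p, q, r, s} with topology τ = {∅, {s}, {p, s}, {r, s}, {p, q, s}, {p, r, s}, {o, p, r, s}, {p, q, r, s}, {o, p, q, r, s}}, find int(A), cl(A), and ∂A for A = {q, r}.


int(A) = ∅, cl(A) = {o, q, r}, ∂A = {o, q, r}.

Closed sets in (X, τ) are complements of opens:
  closed(X, τ) = {∅, {o}, {q}, {o, q}, {o, r}, {o, p, q}, {o, q, r}, {o, p, q, r}, {o, p, q, r, s}}.
int(A) = ⋃ {U ∈ τ : U ⊆ A}. Opens contained in A: ∅.
Taking the union of these: int(A) = ∅.
cl(A) = ⋂ {C closed : A ⊆ C}. Closed sets containing A: {o, q, r}, {o, p, q, r}, {o, p, q, r, s}.
Intersecting these: cl(A) = {o, q, r}.
∂A = cl(A) ∖ int(A) = {o, q, r} ∖ ∅ = {o, q, r}.


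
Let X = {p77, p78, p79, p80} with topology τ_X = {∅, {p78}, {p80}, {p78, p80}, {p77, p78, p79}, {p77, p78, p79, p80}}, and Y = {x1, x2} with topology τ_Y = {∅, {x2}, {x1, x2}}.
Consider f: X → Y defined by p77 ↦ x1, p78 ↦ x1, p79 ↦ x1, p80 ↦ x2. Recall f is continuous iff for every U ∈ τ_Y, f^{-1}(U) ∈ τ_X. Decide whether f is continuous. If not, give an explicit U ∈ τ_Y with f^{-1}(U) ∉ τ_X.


f IS continuous.

Compute f^{-1}(U) for each U ∈ τ_Y:
  U = ∅: f^{-1}(U) = ∅ ∈ τ_X ✓.
  U = {x2}: f^{-1}(U) = {p80} ∈ τ_X ✓.
  U = {x1, x2}: f^{-1}(U) = {p77, p78, p79, p80} ∈ τ_X ✓.
Every preimage lies in τ_X, so f IS continuous.


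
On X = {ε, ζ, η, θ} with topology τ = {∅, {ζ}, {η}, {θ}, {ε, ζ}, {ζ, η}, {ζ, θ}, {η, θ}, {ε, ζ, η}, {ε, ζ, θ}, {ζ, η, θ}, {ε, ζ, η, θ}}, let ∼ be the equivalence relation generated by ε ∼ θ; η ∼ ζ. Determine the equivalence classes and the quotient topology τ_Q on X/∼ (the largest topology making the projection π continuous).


X/∼ = {[ε=θ], [ζ=η]}; |τ_Q| = 3.

Equivalence classes: [ε=θ], [ζ=η].
Quotient map π: X → X/∼ sends ε ↦ [ε=θ], ζ ↦ [ζ=η], η ↦ [ζ=η], θ ↦ [ε=θ].
For each subset V ⊆ X/∼, compute π^{-1}(V) ⊆ X and check whether π^{-1}(V) ∈ τ. V is open in τ_Q iff π^{-1}(V) ∈ τ.
  V = {}: π^{-1}(V) = ∅ ∈ τ ✓.
  V = {[ε=θ]}: π^{-1}(V) = {ε, θ} ∉ τ ✗.
  V = {[ζ=η]}: π^{-1}(V) = {ζ, η} ∈ τ ✓.
  V = {[ε=θ], [ζ=η]}: π^{-1}(V) = {ε, ζ, η, θ} ∈ τ ✓.
Open sets in the quotient: τ_Q = {{}, {[ζ=η]}, {[ε=θ], [ζ=η]}} (3 elements).


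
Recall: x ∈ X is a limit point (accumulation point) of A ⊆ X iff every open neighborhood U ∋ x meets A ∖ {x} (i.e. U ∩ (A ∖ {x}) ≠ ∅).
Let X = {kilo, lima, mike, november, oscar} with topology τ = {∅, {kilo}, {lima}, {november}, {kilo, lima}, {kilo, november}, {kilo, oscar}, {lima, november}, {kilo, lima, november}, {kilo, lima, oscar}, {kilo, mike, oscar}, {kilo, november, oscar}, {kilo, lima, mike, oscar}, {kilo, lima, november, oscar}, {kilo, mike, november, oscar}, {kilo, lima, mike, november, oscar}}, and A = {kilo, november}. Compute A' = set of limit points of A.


A' = {mike, oscar}

For each x ∈ X, list the open sets U ∈ τ with x ∈ U, then check whether U ∩ (A ∖ {x}) ≠ ∅ for every such U.
  x = kilo: open {kilo} ∋ x has {kilo} ∩ (A ∖ {kilo}) = ∅, so x is NOT a limit point.
  x = lima: open {lima} ∋ x has {lima} ∩ (A ∖ {lima}) = ∅, so x is NOT a limit point.
  x = mike: opens ∋ x are {kilo, mike, oscar}, {kilo, lima, mike, oscar}, {kilo, mike, november, oscar}, {kilo, lima, mike, november, oscar}; each meets A ∖ {mike}, so x IS a limit point.
  x = november: open {november} ∋ x has {november} ∩ (A ∖ {november}) = ∅, so x is NOT a limit point.
  x = oscar: opens ∋ x are {kilo, oscar}, {kilo, lima, oscar}, {kilo, mike, oscar}, {kilo, november, oscar}, {kilo, lima, mike, oscar}, {kilo, lima, november, oscar}, {kilo, mike, november, oscar}, {kilo, lima, mike, november, oscar}; each meets A ∖ {oscar}, so x IS a limit point.
Collecting: A' = {mike, oscar}.
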